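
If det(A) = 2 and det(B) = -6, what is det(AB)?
-12

Use the multiplicative property of determinants: det(AB) = det(A)*det(B).
det(AB) = (2)*(-6) = -12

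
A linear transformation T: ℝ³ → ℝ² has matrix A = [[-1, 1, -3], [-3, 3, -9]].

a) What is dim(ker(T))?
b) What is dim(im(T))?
dim(ker) = 2, dim(im) = 1

Observe that row 2 = 3 × row 1 (so the rows are linearly dependent).
Thus rank(A) = 1 (only one linearly independent row).
dim(im(T)) = rank(A) = 1.
By the rank-nullity theorem applied to T: ℝ³ → ℝ², rank(A) + nullity(A) = 3 (the domain dimension), so dim(ker(T)) = 3 - 1 = 2.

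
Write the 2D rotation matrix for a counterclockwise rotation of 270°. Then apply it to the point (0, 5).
R = [[0, 1], [-1, 0]]; R·(0, 5) = (5, 0)

Rotation matrix formula: R(θ) = [[cos θ, -sin θ], [sin θ, cos θ]]
For θ = 270°:
cos(270°) = 0
sin(270°) = -1
R = [[0, 1], [-1, 0]]
Apply to (0, 5): [0·0 + (1)·5, -1·0 + 0·5] = (5, 0)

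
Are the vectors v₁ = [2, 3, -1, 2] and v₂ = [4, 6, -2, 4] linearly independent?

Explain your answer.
No, linearly dependent (v₂ = 2·v₁)

Check whether there is a scalar k with v₂ = k·v₁.
Comparing components, k = 2 satisfies 2·[2, 3, -1, 2] = [4, 6, -2, 4].
Since v₂ is a scalar multiple of v₁, the two vectors are linearly dependent.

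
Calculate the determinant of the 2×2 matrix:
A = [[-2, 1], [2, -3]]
4

For A = [[a, b], [c, d]], det(A) = a*d - b*c.
det(A) = (-2)*(-3) - (1)*(2) = 6 - 2 = 4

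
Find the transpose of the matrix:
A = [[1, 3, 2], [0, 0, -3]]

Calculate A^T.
[[1, 0], [3, 0], [2, -3]]

The transpose sends entry (i,j) to (j,i); rows become columns.
Row 0 of A: [1, 3, 2] -> column 0 of A^T.
Row 1 of A: [0, 0, -3] -> column 1 of A^T.
A^T = [[1, 0], [3, 0], [2, -3]]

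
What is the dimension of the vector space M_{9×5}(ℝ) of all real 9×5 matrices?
Dimension = 45

A real 9×5 matrix is determined by its 9·5 = 45 independent entries.
A standard basis is {E_ij : 1 ≤ i ≤ 9, 1 ≤ j ≤ 5}, where E_ij has a 1 in position (i, j) and 0 elsewhere — there are 45 such matrices, and they are linearly independent and span M_{9×5}(ℝ).
Therefore dim(M_{9×5}(ℝ)) = 45.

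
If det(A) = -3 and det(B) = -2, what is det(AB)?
6

Use the multiplicative property of determinants: det(AB) = det(A)*det(B).
det(AB) = (-3)*(-2) = 6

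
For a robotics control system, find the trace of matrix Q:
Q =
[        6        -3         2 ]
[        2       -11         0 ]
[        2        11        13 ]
tr(Q) = 6 - 11 + 13 = 8

The trace of a square matrix is the sum of its diagonal entries.
Diagonal entries of Q: Q[0][0] = 6, Q[1][1] = -11, Q[2][2] = 13.
tr(Q) = 6 - 11 + 13 = 8.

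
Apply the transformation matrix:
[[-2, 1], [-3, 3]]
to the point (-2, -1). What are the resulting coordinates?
(3, 3)

Matrix multiplication:
[[-2, 1], [-3, 3]] × [-2, -1]ᵀ
= [-2×-2 + 1×-1, -3×-2 + 3×-1]ᵀ
= [3.0000, 3.0000]ᵀ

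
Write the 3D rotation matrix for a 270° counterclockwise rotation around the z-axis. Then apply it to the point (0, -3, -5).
R = [[0, 1, 0], [-1, 0, 0], [0, 0, 1]]; R·(0, -3, -5) = (-3, 0, -5)

Rotation matrix for 270° around z-axis:
cos(270°) = 0, sin(270°) = -1
R = [[0, 1, 0], [-1, 0, 0], [0, 0, 1]]
Apply to (0, -3, -5): R·[0, -3, -5]ᵀ = (-3, 0, -5)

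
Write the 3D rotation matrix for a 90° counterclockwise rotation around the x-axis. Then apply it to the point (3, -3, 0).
R = [[1, 0, 0], [0, 0, -1], [0, 1, 0]]; R·(3, -3, 0) = (3, 0, -3)

Rotation matrix for 90° around x-axis:
cos(90°) = 0, sin(90°) = 1
R = [[1, 0, 0], [0, 0, -1], [0, 1, 0]]
Apply to (3, -3, 0): R·[3, -3, 0]ᵀ = (3, 0, -3)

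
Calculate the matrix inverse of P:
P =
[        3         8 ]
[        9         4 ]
det(P) = -60
P⁻¹ =
[    -1/15      2/15 ]
[     3/20     -1/20 ]

For a 2×2 matrix P = [[a, b], [c, d]] with det(P) ≠ 0, P⁻¹ = (1/det(P)) * [[d, -b], [-c, a]].
det(P) = (3)*(4) - (8)*(9) = 12 - 72 = -60.
P⁻¹ = (1/-60) * [[4, -8], [-9, 3]].
Dividing each entry by -60 and reducing:
P⁻¹ =
[    -1/15      2/15 ]
[     3/20     -1/20 ]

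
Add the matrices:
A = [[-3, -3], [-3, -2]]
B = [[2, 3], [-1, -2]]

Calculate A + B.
[[-1, 0], [-4, -4]]

Add corresponding elements:
(-3)+(2)=-1
(-3)+(3)=0
(-3)+(-1)=-4
(-2)+(-2)=-4
A + B = [[-1, 0], [-4, -4]]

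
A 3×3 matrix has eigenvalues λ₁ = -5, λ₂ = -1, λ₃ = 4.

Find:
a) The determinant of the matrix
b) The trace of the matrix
det = 20, trace = -2

Two standard eigenvalue identities:
- det(A) equals the product of the eigenvalues (counted with multiplicity).
- trace(A) equals the sum of the eigenvalues.
det(A) = (-5)*(-1)*(4) = 20.
trace(A) = -5 - 1 + 4 = -2.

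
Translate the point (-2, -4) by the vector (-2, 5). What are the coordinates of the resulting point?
(-4, 1)

Translation by (-2, 5):
x' = -2 + -2 = -4
y' = -4 + 5 = 1
Homogeneous matrix: [[1, 0, -2], [0, 1, 5], [0, 0, 1]]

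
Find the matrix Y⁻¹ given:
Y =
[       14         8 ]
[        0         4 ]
det(Y) = 56
Y⁻¹ =
[     1/14      -1/7 ]
[        0       1/4 ]

For a 2×2 matrix Y = [[a, b], [c, d]] with det(Y) ≠ 0, Y⁻¹ = (1/det(Y)) * [[d, -b], [-c, a]].
det(Y) = (14)*(4) - (8)*(0) = 56 - 0 = 56.
Y⁻¹ = (1/56) * [[4, -8], [0, 14]].
Dividing each entry by 56 and reducing:
Y⁻¹ =
[     1/14      -1/7 ]
[        0       1/4 ]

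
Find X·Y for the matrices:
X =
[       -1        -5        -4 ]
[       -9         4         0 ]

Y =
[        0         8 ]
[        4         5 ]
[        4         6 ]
XY =
[      -36       -57 ]
[       16       -52 ]

Matrix multiplication: (XY)[i][j] = sum over k of X[i][k] * Y[k][j].
  (XY)[0][0] = (-1)*(0) + (-5)*(4) + (-4)*(4) = -36
  (XY)[0][1] = (-1)*(8) + (-5)*(5) + (-4)*(6) = -57
  (XY)[1][0] = (-9)*(0) + (4)*(4) + (0)*(4) = 16
  (XY)[1][1] = (-9)*(8) + (4)*(5) + (0)*(6) = -52
XY =
[      -36       -57 ]
[       16       -52 ]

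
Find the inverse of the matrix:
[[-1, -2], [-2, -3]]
[[3, -2], [-2, 1]]

For [[a,b],[c,d]], inverse = (1/det)·[[d,-b],[-c,a]]
det = -1·-3 - -2·-2 = -1
Inverse = (1/-1)·[[-3, 2], [2, -1]]
        = [[3, -2], [-2, 1]]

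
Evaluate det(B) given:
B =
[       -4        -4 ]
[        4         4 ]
det(B) = 0

For a 2×2 matrix [[a, b], [c, d]], det = a*d - b*c.
det(B) = (-4)*(4) - (-4)*(4) = -16 + 16 = 0.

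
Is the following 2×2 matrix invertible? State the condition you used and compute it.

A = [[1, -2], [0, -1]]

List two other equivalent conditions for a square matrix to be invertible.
Yes, invertible; det(A) = -1 ≠ 0. Equivalent conditions: rank(A) = 2; Ax = 0 has only the trivial solution; 0 is not an eigenvalue; the columns of A are linearly independent.

To check invertibility, compute det(A).
The given matrix is triangular, so det(A) equals the product of its diagonal entries = -1 ≠ 0.
Since det(A) ≠ 0, A is invertible.
Equivalent conditions for a square matrix A to be invertible:
- rank(A) = 2 (full rank).
- The homogeneous system Ax = 0 has only the trivial solution x = 0.
- 0 is not an eigenvalue of A.
- The columns (equivalently rows) of A are linearly independent.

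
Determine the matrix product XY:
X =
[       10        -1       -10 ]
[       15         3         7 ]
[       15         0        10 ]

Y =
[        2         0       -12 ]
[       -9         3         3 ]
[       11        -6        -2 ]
XY =
[      -81        57      -103 ]
[       80       -33      -185 ]
[      140       -60      -200 ]

Matrix multiplication: (XY)[i][j] = sum over k of X[i][k] * Y[k][j].
  (XY)[0][0] = (10)*(2) + (-1)*(-9) + (-10)*(11) = -81
  (XY)[0][1] = (10)*(0) + (-1)*(3) + (-10)*(-6) = 57
  (XY)[0][2] = (10)*(-12) + (-1)*(3) + (-10)*(-2) = -103
  (XY)[1][0] = (15)*(2) + (3)*(-9) + (7)*(11) = 80
  (XY)[1][1] = (15)*(0) + (3)*(3) + (7)*(-6) = -33
  (XY)[1][2] = (15)*(-12) + (3)*(3) + (7)*(-2) = -185
  (XY)[2][0] = (15)*(2) + (0)*(-9) + (10)*(11) = 140
  (XY)[2][1] = (15)*(0) + (0)*(3) + (10)*(-6) = -60
  (XY)[2][2] = (15)*(-12) + (0)*(3) + (10)*(-2) = -200
XY =
[      -81        57      -103 ]
[       80       -33      -185 ]
[      140       -60      -200 ]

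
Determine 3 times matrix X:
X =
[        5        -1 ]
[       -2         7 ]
3X =
[       15        -3 ]
[       -6        21 ]

Scalar multiplication is elementwise: (3X)[i][j] = 3 * X[i][j].
  (3X)[0][0] = 3 * (5) = 15
  (3X)[0][1] = 3 * (-1) = -3
  (3X)[1][0] = 3 * (-2) = -6
  (3X)[1][1] = 3 * (7) = 21
3X =
[       15        -3 ]
[       -6        21 ]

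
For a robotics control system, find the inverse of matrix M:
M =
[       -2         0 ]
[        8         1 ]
det(M) = -2
M⁻¹ =
[     -1/2         0 ]
[        4         1 ]

For a 2×2 matrix M = [[a, b], [c, d]] with det(M) ≠ 0, M⁻¹ = (1/det(M)) * [[d, -b], [-c, a]].
det(M) = (-2)*(1) - (0)*(8) = -2 - 0 = -2.
M⁻¹ = (1/-2) * [[1, 0], [-8, -2]].
Dividing each entry by -2 and reducing:
M⁻¹ =
[     -1/2         0 ]
[        4         1 ]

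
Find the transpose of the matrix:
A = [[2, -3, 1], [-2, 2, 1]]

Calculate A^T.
[[2, -2], [-3, 2], [1, 1]]

The transpose sends entry (i,j) to (j,i); rows become columns.
Row 0 of A: [2, -3, 1] -> column 0 of A^T.
Row 1 of A: [-2, 2, 1] -> column 1 of A^T.
A^T = [[2, -2], [-3, 2], [1, 1]]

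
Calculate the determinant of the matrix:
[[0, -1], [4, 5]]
4

For a 2×2 matrix [[a, b], [c, d]], det = ad - bc
det = (0)(5) - (-1)(4) = 0 - -4 = 4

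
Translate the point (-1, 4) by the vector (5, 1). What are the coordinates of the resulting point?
(4, 5)

Translation by (5, 1):
x' = -1 + 5 = 4
y' = 4 + 1 = 5
Homogeneous matrix: [[1, 0, 5], [0, 1, 1], [0, 0, 1]]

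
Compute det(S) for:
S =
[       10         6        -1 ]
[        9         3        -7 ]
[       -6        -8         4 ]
det(S) = -350

Expand along row 0 (cofactor expansion): det(S) = a*(e*i - f*h) - b*(d*i - f*g) + c*(d*h - e*g), where the 3×3 is [[a, b, c], [d, e, f], [g, h, i]].
Minor M_00 = (3)*(4) - (-7)*(-8) = 12 - 56 = -44.
Minor M_01 = (9)*(4) - (-7)*(-6) = 36 - 42 = -6.
Minor M_02 = (9)*(-8) - (3)*(-6) = -72 + 18 = -54.
det(S) = (10)*(-44) - (6)*(-6) + (-1)*(-54) = -440 + 36 + 54 = -350.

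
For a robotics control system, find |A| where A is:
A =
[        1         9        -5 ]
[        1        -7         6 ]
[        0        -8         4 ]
det(A) = 24

Expand along row 0 (cofactor expansion): det(A) = a*(e*i - f*h) - b*(d*i - f*g) + c*(d*h - e*g), where the 3×3 is [[a, b, c], [d, e, f], [g, h, i]].
Minor M_00 = (-7)*(4) - (6)*(-8) = -28 + 48 = 20.
Minor M_01 = (1)*(4) - (6)*(0) = 4 - 0 = 4.
Minor M_02 = (1)*(-8) - (-7)*(0) = -8 - 0 = -8.
det(A) = (1)*(20) - (9)*(4) + (-5)*(-8) = 20 - 36 + 40 = 24.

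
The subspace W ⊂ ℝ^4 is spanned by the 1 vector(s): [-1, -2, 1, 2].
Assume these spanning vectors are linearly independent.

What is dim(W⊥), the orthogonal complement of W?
dim(W⊥) = 3

For any subspace W of ℝ^n, dim(W) + dim(W⊥) = n (the whole-space dimension).
Here the given 1 vectors are linearly independent, so dim(W) = 1.
Thus dim(W⊥) = n - dim(W) = 4 - 1 = 3.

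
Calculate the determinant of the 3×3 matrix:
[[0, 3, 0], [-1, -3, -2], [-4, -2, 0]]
24

Expansion along first row:
det = 0·det([[-3,-2],[-2,0]]) - 3·det([[-1,-2],[-4,0]]) + 0·det([[-1,-3],[-4,-2]])
    = 0·(-3·0 - -2·-2) - 3·(-1·0 - -2·-4) + 0·(-1·-2 - -3·-4)
    = 0·-4 - 3·-8 + 0·-10
    = 0 + 24 + 0 = 24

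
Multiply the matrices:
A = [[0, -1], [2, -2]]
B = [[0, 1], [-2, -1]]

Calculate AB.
[[2, 1], [4, 4]]

Each entry (i,j) of AB = sum over k of A[i][k]*B[k][j].
(AB)[0][0] = (0)*(0) + (-1)*(-2) = 2
(AB)[0][1] = (0)*(1) + (-1)*(-1) = 1
(AB)[1][0] = (2)*(0) + (-2)*(-2) = 4
(AB)[1][1] = (2)*(1) + (-2)*(-1) = 4
AB = [[2, 1], [4, 4]]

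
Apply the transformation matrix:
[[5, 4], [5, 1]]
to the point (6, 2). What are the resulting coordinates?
(38, 32)

Matrix multiplication:
[[5, 4], [5, 1]] × [6, 2]ᵀ
= [5×6 + 4×2, 5×6 + 1×2]ᵀ
= [38.0000, 32.0000]ᵀ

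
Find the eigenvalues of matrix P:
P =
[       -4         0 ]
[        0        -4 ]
λ = -4, -4

Solve det(P - λI) = 0. For a 2×2 matrix the characteristic equation is λ² - (trace)λ + det = 0.
trace(P) = a + d = -4 - 4 = -8.
det(P) = a*d - b*c = (-4)*(-4) - (0)*(0) = 16 - 0 = 16.
Characteristic equation: λ² - (-8)λ + (16) = 0.
Discriminant = (-8)² - 4*(16) = 64 - 64 = 0.
λ = (-8 ± √0) / 2 = (-8 ± 0) / 2 = -4, -4.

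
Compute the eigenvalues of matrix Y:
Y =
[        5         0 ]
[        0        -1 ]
λ = -1, 5

Solve det(Y - λI) = 0. For a 2×2 matrix the characteristic equation is λ² - (trace)λ + det = 0.
trace(Y) = a + d = 5 - 1 = 4.
det(Y) = a*d - b*c = (5)*(-1) - (0)*(0) = -5 - 0 = -5.
Characteristic equation: λ² - (4)λ + (-5) = 0.
Discriminant = (4)² - 4*(-5) = 16 + 20 = 36.
λ = (4 ± √36) / 2 = (4 ± 6) / 2 = -1, 5.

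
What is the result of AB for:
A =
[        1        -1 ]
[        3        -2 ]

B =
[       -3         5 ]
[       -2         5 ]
AB =
[       -1         0 ]
[       -5         5 ]

Matrix multiplication: (AB)[i][j] = sum over k of A[i][k] * B[k][j].
  (AB)[0][0] = (1)*(-3) + (-1)*(-2) = -1
  (AB)[0][1] = (1)*(5) + (-1)*(5) = 0
  (AB)[1][0] = (3)*(-3) + (-2)*(-2) = -5
  (AB)[1][1] = (3)*(5) + (-2)*(5) = 5
AB =
[       -1         0 ]
[       -5         5 ]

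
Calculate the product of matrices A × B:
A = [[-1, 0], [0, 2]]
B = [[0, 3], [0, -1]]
[[0, -3], [0, -2]]

Matrix multiplication:
C[0][0] = -1×0 + 0×0 = 0
C[0][1] = -1×3 + 0×-1 = -3
C[1][0] = 0×0 + 2×0 = 0
C[1][1] = 0×3 + 2×-1 = -2
Result: [[0, -3], [0, -2]]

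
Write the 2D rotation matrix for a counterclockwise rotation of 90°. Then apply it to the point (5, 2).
R = [[0, -1], [1, 0]]; R·(5, 2) = (-2, 5)

Rotation matrix formula: R(θ) = [[cos θ, -sin θ], [sin θ, cos θ]]
For θ = 90°:
cos(90°) = 0
sin(90°) = 1
R = [[0, -1], [1, 0]]
Apply to (5, 2): [0·5 + (-1)·2, 1·5 + 0·2] = (-2, 5)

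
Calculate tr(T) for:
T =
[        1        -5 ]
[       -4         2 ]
tr(T) = 1 + 2 = 3

The trace of a square matrix is the sum of its diagonal entries.
Diagonal entries of T: T[0][0] = 1, T[1][1] = 2.
tr(T) = 1 + 2 = 3.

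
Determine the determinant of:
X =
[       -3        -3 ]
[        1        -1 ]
det(X) = 6

For a 2×2 matrix [[a, b], [c, d]], det = a*d - b*c.
det(X) = (-3)*(-1) - (-3)*(1) = 3 + 3 = 6.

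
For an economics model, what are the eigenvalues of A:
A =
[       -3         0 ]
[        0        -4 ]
λ = -4, -3

Solve det(A - λI) = 0. For a 2×2 matrix the characteristic equation is λ² - (trace)λ + det = 0.
trace(A) = a + d = -3 - 4 = -7.
det(A) = a*d - b*c = (-3)*(-4) - (0)*(0) = 12 - 0 = 12.
Characteristic equation: λ² - (-7)λ + (12) = 0.
Discriminant = (-7)² - 4*(12) = 49 - 48 = 1.
λ = (-7 ± √1) / 2 = (-7 ± 1) / 2 = -4, -3.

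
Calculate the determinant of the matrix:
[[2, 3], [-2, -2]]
2

For a 2×2 matrix [[a, b], [c, d]], det = ad - bc
det = (2)(-2) - (3)(-2) = -4 - -6 = 2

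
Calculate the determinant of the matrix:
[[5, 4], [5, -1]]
-25

For a 2×2 matrix [[a, b], [c, d]], det = ad - bc
det = (5)(-1) - (4)(5) = -5 - 20 = -25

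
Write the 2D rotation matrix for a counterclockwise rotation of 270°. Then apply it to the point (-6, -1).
R = [[0, 1], [-1, 0]]; R·(-6, -1) = (-1, 6)

Rotation matrix formula: R(θ) = [[cos θ, -sin θ], [sin θ, cos θ]]
For θ = 270°:
cos(270°) = 0
sin(270°) = -1
R = [[0, 1], [-1, 0]]
Apply to (-6, -1): [0·-6 + (1)·-1, -1·-6 + 0·-1] = (-1, 6)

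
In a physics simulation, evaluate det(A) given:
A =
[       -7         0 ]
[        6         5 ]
det(A) = -35

For a 2×2 matrix [[a, b], [c, d]], det = a*d - b*c.
det(A) = (-7)*(5) - (0)*(6) = -35 - 0 = -35.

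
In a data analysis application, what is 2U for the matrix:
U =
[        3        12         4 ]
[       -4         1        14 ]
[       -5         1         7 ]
2U =
[        6        24         8 ]
[       -8         2        28 ]
[      -10         2        14 ]

Scalar multiplication is elementwise: (2U)[i][j] = 2 * U[i][j].
  (2U)[0][0] = 2 * (3) = 6
  (2U)[0][1] = 2 * (12) = 24
  (2U)[0][2] = 2 * (4) = 8
  (2U)[1][0] = 2 * (-4) = -8
  (2U)[1][1] = 2 * (1) = 2
  (2U)[1][2] = 2 * (14) = 28
  (2U)[2][0] = 2 * (-5) = -10
  (2U)[2][1] = 2 * (1) = 2
  (2U)[2][2] = 2 * (7) = 14
2U =
[        6        24         8 ]
[       -8         2        28 ]
[      -10         2        14 ]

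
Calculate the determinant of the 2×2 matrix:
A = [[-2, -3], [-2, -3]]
0

For A = [[a, b], [c, d]], det(A) = a*d - b*c.
det(A) = (-2)*(-3) - (-3)*(-2) = 6 - 6 = 0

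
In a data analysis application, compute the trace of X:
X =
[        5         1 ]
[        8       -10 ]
tr(X) = 5 - 10 = -5

The trace of a square matrix is the sum of its diagonal entries.
Diagonal entries of X: X[0][0] = 5, X[1][1] = -10.
tr(X) = 5 - 10 = -5.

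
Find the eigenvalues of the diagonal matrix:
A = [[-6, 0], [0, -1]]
λ₁ = -6, λ₂ = -1

The characteristic polynomial of A is det(A - λI) = (-6 - λ)(-1 - λ) = 0.
The roots are λ = -6 and λ = -1, so the eigenvalues are the diagonal entries.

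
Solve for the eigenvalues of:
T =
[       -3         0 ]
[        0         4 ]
λ = -3, 4

Solve det(T - λI) = 0. For a 2×2 matrix the characteristic equation is λ² - (trace)λ + det = 0.
trace(T) = a + d = -3 + 4 = 1.
det(T) = a*d - b*c = (-3)*(4) - (0)*(0) = -12 - 0 = -12.
Characteristic equation: λ² - (1)λ + (-12) = 0.
Discriminant = (1)² - 4*(-12) = 1 + 48 = 49.
λ = (1 ± √49) / 2 = (1 ± 7) / 2 = -3, 4.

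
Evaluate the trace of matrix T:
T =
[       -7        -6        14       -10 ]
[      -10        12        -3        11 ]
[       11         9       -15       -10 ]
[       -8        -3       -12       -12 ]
tr(T) = -7 + 12 - 15 - 12 = -22

The trace of a square matrix is the sum of its diagonal entries.
Diagonal entries of T: T[0][0] = -7, T[1][1] = 12, T[2][2] = -15, T[3][3] = -12.
tr(T) = -7 + 12 - 15 - 12 = -22.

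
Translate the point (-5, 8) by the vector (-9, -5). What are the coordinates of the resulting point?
(-14, 3)

Translation by (-9, -5):
x' = -5 + -9 = -14
y' = 8 + -5 = 3
Homogeneous matrix: [[1, 0, -9], [0, 1, -5], [0, 0, 1]]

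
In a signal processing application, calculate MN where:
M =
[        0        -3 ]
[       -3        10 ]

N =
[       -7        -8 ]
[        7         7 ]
MN =
[      -21       -21 ]
[       91        94 ]

Matrix multiplication: (MN)[i][j] = sum over k of M[i][k] * N[k][j].
  (MN)[0][0] = (0)*(-7) + (-3)*(7) = -21
  (MN)[0][1] = (0)*(-8) + (-3)*(7) = -21
  (MN)[1][0] = (-3)*(-7) + (10)*(7) = 91
  (MN)[1][1] = (-3)*(-8) + (10)*(7) = 94
MN =
[      -21       -21 ]
[       91        94 ]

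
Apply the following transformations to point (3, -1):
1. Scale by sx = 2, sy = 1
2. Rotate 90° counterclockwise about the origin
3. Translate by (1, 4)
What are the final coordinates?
(2, 10)

Step 1: Scale → (6, -1)
Step 2: Rotate 90° → (1, 6)
Step 3: Translate → (2, 10)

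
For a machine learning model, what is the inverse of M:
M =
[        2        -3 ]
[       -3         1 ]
det(M) = -7
M⁻¹ =
[     -1/7      -3/7 ]
[     -3/7      -2/7 ]

For a 2×2 matrix M = [[a, b], [c, d]] with det(M) ≠ 0, M⁻¹ = (1/det(M)) * [[d, -b], [-c, a]].
det(M) = (2)*(1) - (-3)*(-3) = 2 - 9 = -7.
M⁻¹ = (1/-7) * [[1, 3], [3, 2]].
Dividing each entry by -7 and reducing:
M⁻¹ =
[     -1/7      -3/7 ]
[     -3/7      -2/7 ]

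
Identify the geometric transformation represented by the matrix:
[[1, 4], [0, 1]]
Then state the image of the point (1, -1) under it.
horizontal shear with factor 4; image of (1, -1) is (-3, -1)

The matrix [[1, k], [0, 1]] sends (x, y) to (x + 4y, y), leaving the y-coordinate fixed: a horizontal shear.
The matrix [[1, 4], [0, 1]] represents: horizontal shear with factor 4.
Applying it to (1, -1): [1·1 + 4·-1, 0·1 + 1·-1] = (-3, -1).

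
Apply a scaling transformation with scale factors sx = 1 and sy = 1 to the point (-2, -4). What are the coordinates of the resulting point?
(-2, -4)

Scaling matrix:
[[1, 0], [0, 1]]
Result: (-2 × 1, -4 × 1) = (-2, -4)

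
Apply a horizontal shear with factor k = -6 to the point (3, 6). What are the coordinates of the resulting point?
(-33, 6)

Shear matrix for horizontal shear with factor k = -6:
[[1, -6], [0, 1]]
Result: (3, 6) → (-33, 6)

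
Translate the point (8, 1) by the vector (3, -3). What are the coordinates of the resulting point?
(11, -2)

Translation by (3, -3):
x' = 8 + 3 = 11
y' = 1 + -3 = -2
Homogeneous matrix: [[1, 0, 3], [0, 1, -3], [0, 0, 1]]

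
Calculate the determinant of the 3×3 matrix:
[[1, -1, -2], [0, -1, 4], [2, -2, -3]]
-1

Expansion along first row:
det = 1·det([[-1,4],[-2,-3]]) - -1·det([[0,4],[2,-3]]) + -2·det([[0,-1],[2,-2]])
    = 1·(-1·-3 - 4·-2) - -1·(0·-3 - 4·2) + -2·(0·-2 - -1·2)
    = 1·11 - -1·-8 + -2·2
    = 11 + -8 + -4 = -1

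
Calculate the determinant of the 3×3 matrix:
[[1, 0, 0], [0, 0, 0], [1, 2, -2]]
0

Expansion along first row:
det = 1·det([[0,0],[2,-2]]) - 0·det([[0,0],[1,-2]]) + 0·det([[0,0],[1,2]])
    = 1·(0·-2 - 0·2) - 0·(0·-2 - 0·1) + 0·(0·2 - 0·1)
    = 1·0 - 0·0 + 0·0
    = 0 + 0 + 0 = 0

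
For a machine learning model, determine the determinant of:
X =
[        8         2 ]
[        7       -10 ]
det(X) = -94

For a 2×2 matrix [[a, b], [c, d]], det = a*d - b*c.
det(X) = (8)*(-10) - (2)*(7) = -80 - 14 = -94.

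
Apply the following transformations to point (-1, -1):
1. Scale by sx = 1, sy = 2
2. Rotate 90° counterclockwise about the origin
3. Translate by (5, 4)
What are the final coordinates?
(7, 3)

Step 1: Scale → (-1, -2)
Step 2: Rotate 90° → (2, -1)
Step 3: Translate → (7, 3)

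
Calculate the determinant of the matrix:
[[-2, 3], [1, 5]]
-13

For a 2×2 matrix [[a, b], [c, d]], det = ad - bc
det = (-2)(5) - (3)(1) = -10 - 3 = -13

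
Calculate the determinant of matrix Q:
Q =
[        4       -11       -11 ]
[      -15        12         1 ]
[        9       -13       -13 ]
det(Q) = 517

Expand along row 0 (cofactor expansion): det(Q) = a*(e*i - f*h) - b*(d*i - f*g) + c*(d*h - e*g), where the 3×3 is [[a, b, c], [d, e, f], [g, h, i]].
Minor M_00 = (12)*(-13) - (1)*(-13) = -156 + 13 = -143.
Minor M_01 = (-15)*(-13) - (1)*(9) = 195 - 9 = 186.
Minor M_02 = (-15)*(-13) - (12)*(9) = 195 - 108 = 87.
det(Q) = (4)*(-143) - (-11)*(186) + (-11)*(87) = -572 + 2046 - 957 = 517.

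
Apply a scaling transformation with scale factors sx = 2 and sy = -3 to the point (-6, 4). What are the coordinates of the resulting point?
(-12, -12)

Scaling matrix:
[[2, 0], [0, -3]]
Result: (-6 × 2, 4 × -3) = (-12, -12)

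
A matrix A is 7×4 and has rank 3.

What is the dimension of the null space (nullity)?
1

The rank-nullity theorem for an m×n matrix states:
rank(A) + nullity(A) = n (the number of columns).
Here n = 4 and rank(A) = 3, so nullity(A) = 4 - 3 = 1.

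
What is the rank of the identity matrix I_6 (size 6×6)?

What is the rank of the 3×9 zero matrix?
rank(I_6) = 6, rank(0) = 0

The identity I_6 has 6 columns that are the standard basis vectors e_1, …, e_6. These are linearly independent, so all 6 columns are pivots and rank(I_6) = 6.
The 3×9 zero matrix has every entry zero, so every row is the zero row and there are no pivots; rank(0) = 0.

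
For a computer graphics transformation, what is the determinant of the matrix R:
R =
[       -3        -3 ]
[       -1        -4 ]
det(R) = 9

For a 2×2 matrix [[a, b], [c, d]], det = a*d - b*c.
det(R) = (-3)*(-4) - (-3)*(-1) = 12 - 3 = 9.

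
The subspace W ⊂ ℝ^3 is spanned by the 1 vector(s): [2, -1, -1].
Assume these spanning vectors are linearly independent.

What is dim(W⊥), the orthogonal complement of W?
dim(W⊥) = 2

For any subspace W of ℝ^n, dim(W) + dim(W⊥) = n (the whole-space dimension).
Here the given 1 vectors are linearly independent, so dim(W) = 1.
Thus dim(W⊥) = n - dim(W) = 3 - 1 = 2.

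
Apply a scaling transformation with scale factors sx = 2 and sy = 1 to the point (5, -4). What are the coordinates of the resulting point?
(10, -4)

Scaling matrix:
[[2, 0], [0, 1]]
Result: (5 × 2, -4 × 1) = (10, -4)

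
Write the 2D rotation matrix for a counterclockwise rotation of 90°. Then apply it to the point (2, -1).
R = [[0, -1], [1, 0]]; R·(2, -1) = (1, 2)

Rotation matrix formula: R(θ) = [[cos θ, -sin θ], [sin θ, cos θ]]
For θ = 90°:
cos(90°) = 0
sin(90°) = 1
R = [[0, -1], [1, 0]]
Apply to (2, -1): [0·2 + (-1)·-1, 1·2 + 0·-1] = (1, 2)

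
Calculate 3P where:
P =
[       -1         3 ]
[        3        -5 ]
3P =
[       -3         9 ]
[        9       -15 ]

Scalar multiplication is elementwise: (3P)[i][j] = 3 * P[i][j].
  (3P)[0][0] = 3 * (-1) = -3
  (3P)[0][1] = 3 * (3) = 9
  (3P)[1][0] = 3 * (3) = 9
  (3P)[1][1] = 3 * (-5) = -15
3P =
[       -3         9 ]
[        9       -15 ]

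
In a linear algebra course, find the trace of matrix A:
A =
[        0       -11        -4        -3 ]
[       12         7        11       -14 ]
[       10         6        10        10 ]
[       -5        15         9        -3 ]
tr(A) = 0 + 7 + 10 - 3 = 14

The trace of a square matrix is the sum of its diagonal entries.
Diagonal entries of A: A[0][0] = 0, A[1][1] = 7, A[2][2] = 10, A[3][3] = -3.
tr(A) = 0 + 7 + 10 - 3 = 14.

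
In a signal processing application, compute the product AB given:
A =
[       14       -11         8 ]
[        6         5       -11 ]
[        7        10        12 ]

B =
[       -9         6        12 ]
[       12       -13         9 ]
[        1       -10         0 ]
AB =
[     -250       147        69 ]
[       -5        81       117 ]
[       69      -208       174 ]

Matrix multiplication: (AB)[i][j] = sum over k of A[i][k] * B[k][j].
  (AB)[0][0] = (14)*(-9) + (-11)*(12) + (8)*(1) = -250
  (AB)[0][1] = (14)*(6) + (-11)*(-13) + (8)*(-10) = 147
  (AB)[0][2] = (14)*(12) + (-11)*(9) + (8)*(0) = 69
  (AB)[1][0] = (6)*(-9) + (5)*(12) + (-11)*(1) = -5
  (AB)[1][1] = (6)*(6) + (5)*(-13) + (-11)*(-10) = 81
  (AB)[1][2] = (6)*(12) + (5)*(9) + (-11)*(0) = 117
  (AB)[2][0] = (7)*(-9) + (10)*(12) + (12)*(1) = 69
  (AB)[2][1] = (7)*(6) + (10)*(-13) + (12)*(-10) = -208
  (AB)[2][2] = (7)*(12) + (10)*(9) + (12)*(0) = 174
AB =
[     -250       147        69 ]
[       -5        81       117 ]
[       69      -208       174 ]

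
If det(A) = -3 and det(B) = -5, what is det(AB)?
15

Use the multiplicative property of determinants: det(AB) = det(A)*det(B).
det(AB) = (-3)*(-5) = 15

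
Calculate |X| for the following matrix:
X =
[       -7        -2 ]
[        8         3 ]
det(X) = -5

For a 2×2 matrix [[a, b], [c, d]], det = a*d - b*c.
det(X) = (-7)*(3) - (-2)*(8) = -21 + 16 = -5.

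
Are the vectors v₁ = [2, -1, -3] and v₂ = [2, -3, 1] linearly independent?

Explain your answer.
Yes, linearly independent

Two vectors are linearly dependent iff one is a scalar multiple of the other.
No single scalar k satisfies v₂ = k·v₁ (the ratios of corresponding entries disagree), so v₁ and v₂ are linearly independent.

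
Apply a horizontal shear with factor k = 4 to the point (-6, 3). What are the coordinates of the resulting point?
(6, 3)

Shear matrix for horizontal shear with factor k = 4:
[[1, 4], [0, 1]]
Result: (-6, 3) → (6, 3)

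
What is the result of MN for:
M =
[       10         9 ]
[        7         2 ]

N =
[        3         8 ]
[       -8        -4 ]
MN =
[      -42        44 ]
[        5        48 ]

Matrix multiplication: (MN)[i][j] = sum over k of M[i][k] * N[k][j].
  (MN)[0][0] = (10)*(3) + (9)*(-8) = -42
  (MN)[0][1] = (10)*(8) + (9)*(-4) = 44
  (MN)[1][0] = (7)*(3) + (2)*(-8) = 5
  (MN)[1][1] = (7)*(8) + (2)*(-4) = 48
MN =
[      -42        44 ]
[        5        48 ]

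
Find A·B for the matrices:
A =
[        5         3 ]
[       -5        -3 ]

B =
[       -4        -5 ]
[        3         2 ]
AB =
[      -11       -19 ]
[       11        19 ]

Matrix multiplication: (AB)[i][j] = sum over k of A[i][k] * B[k][j].
  (AB)[0][0] = (5)*(-4) + (3)*(3) = -11
  (AB)[0][1] = (5)*(-5) + (3)*(2) = -19
  (AB)[1][0] = (-5)*(-4) + (-3)*(3) = 11
  (AB)[1][1] = (-5)*(-5) + (-3)*(2) = 19
AB =
[      -11       -19 ]
[       11        19 ]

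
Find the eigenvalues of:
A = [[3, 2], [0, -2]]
λ = -2, 3

Solve det(A - λI) = 0. For a 2×2 matrix this is λ² - (trace)λ + det = 0.
trace(A) = 3 - 2 = 1.
det(A) = (3)*(-2) - (2)*(0) = -6 - 0 = -6.
Characteristic equation: λ² - (1)λ + (-6) = 0.
Discriminant: (1)² - 4*(-6) = 1 + 24 = 25.
Roots: λ = (1 ± √25) / 2 = -2, 3.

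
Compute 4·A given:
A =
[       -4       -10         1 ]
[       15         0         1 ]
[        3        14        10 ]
4A =
[      -16       -40         4 ]
[       60         0         4 ]
[       12        56        40 ]

Scalar multiplication is elementwise: (4A)[i][j] = 4 * A[i][j].
  (4A)[0][0] = 4 * (-4) = -16
  (4A)[0][1] = 4 * (-10) = -40
  (4A)[0][2] = 4 * (1) = 4
  (4A)[1][0] = 4 * (15) = 60
  (4A)[1][1] = 4 * (0) = 0
  (4A)[1][2] = 4 * (1) = 4
  (4A)[2][0] = 4 * (3) = 12
  (4A)[2][1] = 4 * (14) = 56
  (4A)[2][2] = 4 * (10) = 40
4A =
[      -16       -40         4 ]
[       60         0         4 ]
[       12        56        40 ]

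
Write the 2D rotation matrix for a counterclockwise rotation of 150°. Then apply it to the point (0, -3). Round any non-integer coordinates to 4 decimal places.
R = [[-√3/2, -1/2], [1/2, -√3/2]]; R·(0, -3) = (1.5000, 2.5981)

Rotation matrix formula: R(θ) = [[cos θ, -sin θ], [sin θ, cos θ]]
For θ = 150°:
cos(150°) = -√3/2
sin(150°) = 1/2
R = [[-√3/2, -1/2], [1/2, -√3/2]]
Apply to (0, -3): [-√3/2·0 + (-1/2)·-3, 1/2·0 + -√3/2·-3] = (1.5000, 2.5981)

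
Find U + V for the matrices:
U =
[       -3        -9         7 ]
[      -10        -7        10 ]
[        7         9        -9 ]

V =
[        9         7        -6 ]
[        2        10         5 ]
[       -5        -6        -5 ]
U + V =
[        6        -2         1 ]
[       -8         3        15 ]
[        2         3       -14 ]

Matrix addition is elementwise: (U+V)[i][j] = U[i][j] + V[i][j].
  (U+V)[0][0] = (-3) + (9) = 6
  (U+V)[0][1] = (-9) + (7) = -2
  (U+V)[0][2] = (7) + (-6) = 1
  (U+V)[1][0] = (-10) + (2) = -8
  (U+V)[1][1] = (-7) + (10) = 3
  (U+V)[1][2] = (10) + (5) = 15
  (U+V)[2][0] = (7) + (-5) = 2
  (U+V)[2][1] = (9) + (-6) = 3
  (U+V)[2][2] = (-9) + (-5) = -14
U + V =
[        6        -2         1 ]
[       -8         3        15 ]
[        2         3       -14 ]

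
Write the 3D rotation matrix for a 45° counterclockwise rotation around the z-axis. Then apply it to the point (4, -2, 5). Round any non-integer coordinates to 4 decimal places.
R = [[√2/2, -√2/2, 0], [√2/2, √2/2, 0], [0, 0, 1]]; R·(4, -2, 5) = (4.2426, 1.4142, 5.0000)

Rotation matrix for 45° around z-axis:
cos(45°) = √2/2, sin(45°) = √2/2
R = [[√2/2, -√2/2, 0], [√2/2, √2/2, 0], [0, 0, 1]]
Apply to (4, -2, 5): R·[4, -2, 5]ᵀ = (4.2426, 1.4142, 5.0000)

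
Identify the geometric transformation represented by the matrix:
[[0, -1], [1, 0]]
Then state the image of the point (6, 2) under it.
rotation by 90° counterclockwise; image of (6, 2) is (-2, 6)

This matches the form [[cos θ, -sin θ], [sin θ, cos θ]] of a rotation matrix; reading off cos θ and sin θ gives the angle.
The matrix [[0, -1], [1, 0]] represents: rotation by 90° counterclockwise.
Applying it to (6, 2): [0·6 + -1·2, 1·6 + 0·2] = (-2, 6).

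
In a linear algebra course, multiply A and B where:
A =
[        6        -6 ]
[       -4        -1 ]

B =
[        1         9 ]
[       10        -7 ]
AB =
[      -54        96 ]
[      -14       -29 ]

Matrix multiplication: (AB)[i][j] = sum over k of A[i][k] * B[k][j].
  (AB)[0][0] = (6)*(1) + (-6)*(10) = -54
  (AB)[0][1] = (6)*(9) + (-6)*(-7) = 96
  (AB)[1][0] = (-4)*(1) + (-1)*(10) = -14
  (AB)[1][1] = (-4)*(9) + (-1)*(-7) = -29
AB =
[      -54        96 ]
[      -14       -29 ]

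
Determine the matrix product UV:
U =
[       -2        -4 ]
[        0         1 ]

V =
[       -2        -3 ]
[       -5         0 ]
UV =
[       24         6 ]
[       -5         0 ]

Matrix multiplication: (UV)[i][j] = sum over k of U[i][k] * V[k][j].
  (UV)[0][0] = (-2)*(-2) + (-4)*(-5) = 24
  (UV)[0][1] = (-2)*(-3) + (-4)*(0) = 6
  (UV)[1][0] = (0)*(-2) + (1)*(-5) = -5
  (UV)[1][1] = (0)*(-3) + (1)*(0) = 0
UV =
[       24         6 ]
[       -5         0 ]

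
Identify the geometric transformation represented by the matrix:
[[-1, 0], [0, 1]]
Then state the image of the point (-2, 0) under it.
reflection across the y-axis; image of (-2, 0) is (2, 0)

This is a symmetric orthogonal matrix with determinant -1, which characterizes a reflection in ℝ².
The matrix [[-1, 0], [0, 1]] represents: reflection across the y-axis.
Applying it to (-2, 0): [-1·-2 + 0·0, 0·-2 + 1·0] = (2, 0).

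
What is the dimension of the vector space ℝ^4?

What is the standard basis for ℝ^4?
Dimension = 4; standard basis = {e_1, e_2, e_3, e_4}

ℝ^4 is the space of 4-tuples of real numbers; its dimension is 4.
The standard basis consists of 4 vectors: e_1, e_2, e_3, e_4, where e_i is the vector with 1 in position i and 0 elsewhere.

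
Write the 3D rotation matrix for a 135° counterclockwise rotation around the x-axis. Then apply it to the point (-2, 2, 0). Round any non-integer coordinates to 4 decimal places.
R = [[1, 0, 0], [0, -√2/2, -√2/2], [0, √2/2, -√2/2]]; R·(-2, 2, 0) = (-2.0000, -1.4142, 1.4142)

Rotation matrix for 135° around x-axis:
cos(135°) = -√2/2, sin(135°) = √2/2
R = [[1, 0, 0], [0, -√2/2, -√2/2], [0, √2/2, -√2/2]]
Apply to (-2, 2, 0): R·[-2, 2, 0]ᵀ = (-2.0000, -1.4142, 1.4142)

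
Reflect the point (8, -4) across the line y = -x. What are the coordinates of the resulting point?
(4, -8)

Reflection across line y = -x: (8, -4) → (4, -8)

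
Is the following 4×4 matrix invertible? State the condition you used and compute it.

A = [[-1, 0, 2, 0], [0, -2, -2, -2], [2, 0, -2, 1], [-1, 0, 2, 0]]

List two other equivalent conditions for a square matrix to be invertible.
No, not invertible; det(A) = 0 (two rows are equal, so the rows are linearly dependent). Equivalent conditions (failing for this A): rank(A) < 4; Ax = 0 has non-trivial solutions; 0 is an eigenvalue; the columns are linearly dependent.

To check invertibility, compute det(A).
In this matrix, row 0 and the last row are identical, so one row is a scalar multiple of another and the rows are linearly dependent.
A matrix with linearly dependent rows has det = 0 and is not invertible.
Equivalent failed conditions:
- rank(A) < 4.
- Ax = 0 has non-trivial solutions.
- 0 is an eigenvalue.
- The columns are linearly dependent.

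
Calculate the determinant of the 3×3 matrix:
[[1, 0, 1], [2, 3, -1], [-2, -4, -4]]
-18

Expansion along first row:
det = 1·det([[3,-1],[-4,-4]]) - 0·det([[2,-1],[-2,-4]]) + 1·det([[2,3],[-2,-4]])
    = 1·(3·-4 - -1·-4) - 0·(2·-4 - -1·-2) + 1·(2·-4 - 3·-2)
    = 1·-16 - 0·-10 + 1·-2
    = -16 + 0 + -2 = -18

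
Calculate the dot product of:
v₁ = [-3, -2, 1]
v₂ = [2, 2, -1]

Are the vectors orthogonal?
-11, No

The dot product is the sum of products of corresponding components.
v₁·v₂ = (-3)*(2) + (-2)*(2) + (1)*(-1) = -6 - 4 - 1 = -11.
Two vectors are orthogonal iff their dot product is 0; here the dot product is -11, so the vectors are not orthogonal.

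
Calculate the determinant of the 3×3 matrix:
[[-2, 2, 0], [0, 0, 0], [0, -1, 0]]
0

Expansion along first row:
det = -2·det([[0,0],[-1,0]]) - 2·det([[0,0],[0,0]]) + 0·det([[0,0],[0,-1]])
    = -2·(0·0 - 0·-1) - 2·(0·0 - 0·0) + 0·(0·-1 - 0·0)
    = -2·0 - 2·0 + 0·0
    = 0 + 0 + 0 = 0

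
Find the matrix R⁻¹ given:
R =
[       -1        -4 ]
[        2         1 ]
det(R) = 7
R⁻¹ =
[      1/7       4/7 ]
[     -2/7      -1/7 ]

For a 2×2 matrix R = [[a, b], [c, d]] with det(R) ≠ 0, R⁻¹ = (1/det(R)) * [[d, -b], [-c, a]].
det(R) = (-1)*(1) - (-4)*(2) = -1 + 8 = 7.
R⁻¹ = (1/7) * [[1, 4], [-2, -1]].
Dividing each entry by 7 and reducing:
R⁻¹ =
[      1/7       4/7 ]
[     -2/7      -1/7 ]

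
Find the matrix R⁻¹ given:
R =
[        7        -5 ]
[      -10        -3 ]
det(R) = -71
R⁻¹ =
[     3/71     -5/71 ]
[   -10/71     -7/71 ]

For a 2×2 matrix R = [[a, b], [c, d]] with det(R) ≠ 0, R⁻¹ = (1/det(R)) * [[d, -b], [-c, a]].
det(R) = (7)*(-3) - (-5)*(-10) = -21 - 50 = -71.
R⁻¹ = (1/-71) * [[-3, 5], [10, 7]].
Dividing each entry by -71 and reducing:
R⁻¹ =
[     3/71     -5/71 ]
[   -10/71     -7/71 ]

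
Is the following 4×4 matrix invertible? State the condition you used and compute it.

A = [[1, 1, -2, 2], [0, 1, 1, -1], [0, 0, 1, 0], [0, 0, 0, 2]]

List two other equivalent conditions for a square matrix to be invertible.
Yes, invertible; det(A) = 2 ≠ 0. Equivalent conditions: rank(A) = 4; Ax = 0 has only the trivial solution; 0 is not an eigenvalue; the columns of A are linearly independent.

To check invertibility, compute det(A).
The given matrix is triangular, so det(A) equals the product of its diagonal entries = 2 ≠ 0.
Since det(A) ≠ 0, A is invertible.
Equivalent conditions for a square matrix A to be invertible:
- rank(A) = 4 (full rank).
- The homogeneous system Ax = 0 has only the trivial solution x = 0.
- 0 is not an eigenvalue of A.
- The columns (equivalently rows) of A are linearly independent.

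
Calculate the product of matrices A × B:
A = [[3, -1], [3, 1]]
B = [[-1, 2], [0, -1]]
[[-3, 7], [-3, 5]]

Matrix multiplication:
C[0][0] = 3×-1 + -1×0 = -3
C[0][1] = 3×2 + -1×-1 = 7
C[1][0] = 3×-1 + 1×0 = -3
C[1][1] = 3×2 + 1×-1 = 5
Result: [[-3, 7], [-3, 5]]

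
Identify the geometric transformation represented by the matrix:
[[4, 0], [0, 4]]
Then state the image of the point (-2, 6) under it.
uniform scaling by factor 4; image of (-2, 6) is (-8, 24)

This is a diagonal matrix with equal entries 4, so it scales both axes by the same factor 4.
The matrix [[4, 0], [0, 4]] represents: uniform scaling by factor 4.
Applying it to (-2, 6): [4·-2 + 0·6, 0·-2 + 4·6] = (-8, 24).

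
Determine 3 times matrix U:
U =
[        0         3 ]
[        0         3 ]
3U =
[        0         9 ]
[        0         9 ]

Scalar multiplication is elementwise: (3U)[i][j] = 3 * U[i][j].
  (3U)[0][0] = 3 * (0) = 0
  (3U)[0][1] = 3 * (3) = 9
  (3U)[1][0] = 3 * (0) = 0
  (3U)[1][1] = 3 * (3) = 9
3U =
[        0         9 ]
[        0         9 ]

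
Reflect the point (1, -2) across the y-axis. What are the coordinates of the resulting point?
(-1, -2)

Reflection across y-axis: (1, -2) → (-1, -2)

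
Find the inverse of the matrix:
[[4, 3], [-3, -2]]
[[-2, -3], [3, 4]]

For [[a,b],[c,d]], inverse = (1/det)·[[d,-b],[-c,a]]
det = 4·-2 - 3·-3 = 1
Inverse = (1/1)·[[-2, -3], [3, 4]]
        = [[-2, -3], [3, 4]]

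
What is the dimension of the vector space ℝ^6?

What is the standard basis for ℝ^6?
Dimension = 6; standard basis = {e_1, e_2, e_3, …, e_6}

ℝ^6 is the space of 6-tuples of real numbers; its dimension is 6.
The standard basis consists of 6 vectors: e_1, e_2, e_3, …, e_6, where e_i is the vector with 1 in position i and 0 elsewhere.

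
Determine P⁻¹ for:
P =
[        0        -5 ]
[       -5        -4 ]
det(P) = -25
P⁻¹ =
[     4/25      -1/5 ]
[     -1/5         0 ]

For a 2×2 matrix P = [[a, b], [c, d]] with det(P) ≠ 0, P⁻¹ = (1/det(P)) * [[d, -b], [-c, a]].
det(P) = (0)*(-4) - (-5)*(-5) = 0 - 25 = -25.
P⁻¹ = (1/-25) * [[-4, 5], [5, 0]].
Dividing each entry by -25 and reducing:
P⁻¹ =
[     4/25      -1/5 ]
[     -1/5         0 ]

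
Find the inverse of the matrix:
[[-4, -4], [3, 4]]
[[-1, -1], [3/4, 1]]

For [[a,b],[c,d]], inverse = (1/det)·[[d,-b],[-c,a]]
det = -4·4 - -4·3 = -4
Inverse = (1/-4)·[[4, 4], [-3, -4]]
        = [[-1, -1], [3/4, 1]]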